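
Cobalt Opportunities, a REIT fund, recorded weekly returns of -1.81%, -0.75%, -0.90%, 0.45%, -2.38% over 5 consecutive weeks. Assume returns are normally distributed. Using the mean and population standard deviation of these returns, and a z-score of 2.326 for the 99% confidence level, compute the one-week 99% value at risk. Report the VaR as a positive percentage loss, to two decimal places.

r̄ = (-1.81 − 0.75 − 0.9 + 0.45 − 2.38) / 5 = -5.390 / 5 = -1.0780%
Population σ = √[Σ(r − r̄)² / 5] = √[4.7051 / 5] = √0.9410 = 0.9701%
VaR = −(r̄ − z·σ) = −(-1.0780 − 2.326 × 0.9701) = −(-3.3345) = 3.3345%

3.33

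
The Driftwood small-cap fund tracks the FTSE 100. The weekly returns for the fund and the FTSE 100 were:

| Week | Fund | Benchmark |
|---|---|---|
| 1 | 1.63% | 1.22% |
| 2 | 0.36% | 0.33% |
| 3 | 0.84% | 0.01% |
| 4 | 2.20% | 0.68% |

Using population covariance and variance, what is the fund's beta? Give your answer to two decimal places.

r̄p = 1.2575%,  r̄m = 0.5600%
Cov = Σ(rp − r̄p)(rm − r̄m) / 4 = 0.1988
Var(rm) = Σ(rm − r̄m)² / 4 = 0.2014
β = Cov / Var = 0.1988 / 0.2014 = 0.9871

0.99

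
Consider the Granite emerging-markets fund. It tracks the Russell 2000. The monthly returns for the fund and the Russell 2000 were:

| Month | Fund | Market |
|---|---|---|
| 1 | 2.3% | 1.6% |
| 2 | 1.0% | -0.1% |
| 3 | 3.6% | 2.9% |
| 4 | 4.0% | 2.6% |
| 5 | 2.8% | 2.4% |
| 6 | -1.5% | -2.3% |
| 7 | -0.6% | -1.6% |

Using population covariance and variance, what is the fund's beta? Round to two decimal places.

0.98

r̄p = 1.6571%,  r̄m = 0.7857%
Cov = Σ(rp − r̄p)(rm − r̄m) / 7 = 3.7765
Var(rm) = Σ(rm − r̄m)² / 7 = 3.8612
β = Cov / Var = 3.7765 / 3.8612 = 0.9781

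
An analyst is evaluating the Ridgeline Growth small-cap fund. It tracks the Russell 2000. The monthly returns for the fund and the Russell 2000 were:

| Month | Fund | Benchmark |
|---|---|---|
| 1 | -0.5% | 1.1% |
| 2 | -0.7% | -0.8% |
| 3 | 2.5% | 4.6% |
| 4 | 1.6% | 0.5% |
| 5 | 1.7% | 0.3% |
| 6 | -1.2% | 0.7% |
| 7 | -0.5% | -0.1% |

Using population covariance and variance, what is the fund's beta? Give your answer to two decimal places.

0.52

r̄p = 0.4143%,  r̄m = 0.9000%
Cov = Σ(rp − r̄p)(rm − r̄m) / 7 = 1.3457
Var(rm) = Σ(rm − r̄m)² / 7 = 2.5971
β = Cov / Var = 1.3457 / 2.5971 = 0.5182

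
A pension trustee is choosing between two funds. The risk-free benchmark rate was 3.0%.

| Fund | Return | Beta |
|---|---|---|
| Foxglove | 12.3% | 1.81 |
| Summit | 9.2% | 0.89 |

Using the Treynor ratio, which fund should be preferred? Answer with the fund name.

Foxglove: Treynor = (12.3% − 3.0%) / 1.81 = 5.138
Summit: Treynor = (9.2% − 3.0%) / 0.89 = 6.966
Highest: Summit (6.966).

Summit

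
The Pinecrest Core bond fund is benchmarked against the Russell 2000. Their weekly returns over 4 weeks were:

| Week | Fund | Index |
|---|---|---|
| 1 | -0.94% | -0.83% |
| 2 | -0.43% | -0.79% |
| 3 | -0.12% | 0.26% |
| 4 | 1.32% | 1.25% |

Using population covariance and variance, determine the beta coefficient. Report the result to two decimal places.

0.93

r̄p = -0.0425%,  r̄m = -0.0275%
Cov = Σ(rp − r̄p)(rm − r̄m) / 4 = 0.6835
Var(rm) = Σ(rm − r̄m)² / 4 = 0.7350
β = Cov / Var = 0.6835 / 0.7350 = 0.9299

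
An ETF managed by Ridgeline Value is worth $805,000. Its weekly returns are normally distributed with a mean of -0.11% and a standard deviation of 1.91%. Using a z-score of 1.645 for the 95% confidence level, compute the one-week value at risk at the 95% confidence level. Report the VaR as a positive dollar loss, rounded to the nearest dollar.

Return at the 95% tail: μ − z·σ = -0.11% − 1.645 × 1.91% = -0.11 − 3.14195 = -3.25195%
VaR = −(-3.25195%) × $805,000 = 3.25195% × $805,000 = $26,178

$26,178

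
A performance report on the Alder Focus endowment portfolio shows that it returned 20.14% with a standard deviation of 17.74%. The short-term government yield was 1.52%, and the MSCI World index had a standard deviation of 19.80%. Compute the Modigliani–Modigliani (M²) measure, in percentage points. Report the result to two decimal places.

22.30

Sharpe = (Rp − Rf) / σp = (20.14% − 1.52%) / 17.74% = 1.0496
M² = Rf + Sharpe × σm = 1.52% + 1.0496 × 19.80% = 22.3021%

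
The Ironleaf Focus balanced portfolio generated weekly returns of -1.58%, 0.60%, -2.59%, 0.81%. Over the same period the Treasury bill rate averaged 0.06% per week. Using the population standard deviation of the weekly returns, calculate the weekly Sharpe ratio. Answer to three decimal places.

Mean return r̄ = -2.760 / 4 = -0.6900%
Σ(r − r̄)² = (-1.58 − (-0.6900))² + (0.6 − (-0.6900))² + (-2.59 − (-0.6900))² + … = 8.3162
population σ = √(8.3162 / 4) = √2.0791 = 1.4419%
Sharpe = (r̄ − rf) / σ = (-0.6900 − 0.06) / 1.4419 = -0.7500 / 1.4419 = -0.5201

-0.520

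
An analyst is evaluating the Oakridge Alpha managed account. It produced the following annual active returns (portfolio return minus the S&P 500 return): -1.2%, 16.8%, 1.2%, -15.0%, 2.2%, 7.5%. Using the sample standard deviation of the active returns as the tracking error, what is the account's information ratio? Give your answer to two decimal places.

Mean return r̄ = 11.50 / 6 = 1.9167%
Sample σ = √[Σ(r − r̄)² / 5] = √[549.1683 / 5] = √109.8337 = 10.4802%
IR = r̄ / tracking error = 1.9167 / 10.4802 = 0.1829

0.18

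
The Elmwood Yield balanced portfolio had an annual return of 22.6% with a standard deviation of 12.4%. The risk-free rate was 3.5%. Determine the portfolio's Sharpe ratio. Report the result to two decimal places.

Sharpe = (Rp − Rf) / σp = (22.6% − 3.5%) / 12.4% = 19.10% / 12.4% = 1.5403

1.54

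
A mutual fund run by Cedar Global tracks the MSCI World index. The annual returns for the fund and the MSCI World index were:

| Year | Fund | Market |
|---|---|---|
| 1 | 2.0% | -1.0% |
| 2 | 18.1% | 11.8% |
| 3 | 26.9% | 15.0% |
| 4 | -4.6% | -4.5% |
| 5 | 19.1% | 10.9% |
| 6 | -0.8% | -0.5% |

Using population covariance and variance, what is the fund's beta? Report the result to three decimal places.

1.554

r̄p = 10.1167%,  r̄m = 5.2833%
Cov = Σ(rp − r̄p)(rm − r̄m) / 6 = 87.2786
Var(rm) = Σ(rm − r̄m)² / 6 = 56.1781
β = Cov / Var = 87.2786 / 56.1781 = 1.5536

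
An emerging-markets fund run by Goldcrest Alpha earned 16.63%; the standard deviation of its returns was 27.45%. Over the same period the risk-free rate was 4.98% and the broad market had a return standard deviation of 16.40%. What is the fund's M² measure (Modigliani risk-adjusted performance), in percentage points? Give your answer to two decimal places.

11.94

Sharpe = (Rp − Rf) / σp = (16.63% − 4.98%) / 27.45% = 0.4244
M² = Rf + Sharpe × σm = 4.98% + 0.4244 × 16.40% = 11.9402%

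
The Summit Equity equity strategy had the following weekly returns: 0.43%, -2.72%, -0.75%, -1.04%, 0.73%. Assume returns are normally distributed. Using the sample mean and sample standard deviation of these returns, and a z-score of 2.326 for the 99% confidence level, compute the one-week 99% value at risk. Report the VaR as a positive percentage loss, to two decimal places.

3.86

r̄ = (0.43 − 2.72 − 0.75 − 1.04 + 0.73) / 5 = -0.6700%
Sample σ = √[Σ(r − r̄)² / 4] = √[7.5158 / 4] = √1.8790 = 1.3708%
VaR = −(r̄ − z·σ) = −(-0.6700 − 2.326 × 1.3708) = −(-3.8585) = 3.8585%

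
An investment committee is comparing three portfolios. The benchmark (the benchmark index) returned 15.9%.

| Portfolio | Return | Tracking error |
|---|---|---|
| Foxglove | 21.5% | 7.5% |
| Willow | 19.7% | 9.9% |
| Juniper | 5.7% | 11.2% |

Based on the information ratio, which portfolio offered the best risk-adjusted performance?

Foxglove

Foxglove: IR = (21.5% − 15.9%) / 7.5% = 0.747
Willow: IR = (19.7% − 15.9%) / 9.9% = 0.384
Juniper: IR = (5.7% − 15.9%) / 11.2% = -0.911
Highest: Foxglove (0.747).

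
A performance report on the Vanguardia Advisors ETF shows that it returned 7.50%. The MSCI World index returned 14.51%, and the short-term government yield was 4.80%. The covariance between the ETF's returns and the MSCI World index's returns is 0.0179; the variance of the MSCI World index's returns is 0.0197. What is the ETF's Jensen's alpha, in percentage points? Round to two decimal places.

β = Cov / Var = 0.0179 / 0.0197 = 0.9086
E[R] = Rf + β(Rm − Rf) = 4.80% + 0.9086 × (14.51% − 4.80%) = 13.6225%
α = Rp − E[R] = 7.50% − 13.6225% = -6.1225

-6.12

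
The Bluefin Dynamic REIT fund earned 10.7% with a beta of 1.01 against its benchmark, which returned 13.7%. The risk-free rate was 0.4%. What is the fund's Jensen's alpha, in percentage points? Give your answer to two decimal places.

-3.13

CAPM expected return = Rf + β(Rm − Rf) = 0.4% + 1.01 × (13.7% − 0.4%) = 0.4 + 1.01 × 13.30 = 13.8330%
Jensen's α = Rp − E[R] = 10.7% − 13.8330% = -3.1330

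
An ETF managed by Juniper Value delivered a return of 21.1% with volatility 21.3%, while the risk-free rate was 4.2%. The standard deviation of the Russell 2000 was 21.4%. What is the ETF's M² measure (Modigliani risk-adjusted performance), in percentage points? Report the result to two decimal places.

Sharpe = (Rp − Rf) / σp = (21.1% − 4.2%) / 21.3% = 0.7934
M² = Rf + Sharpe × σm = 4.2% + 0.7934 × 21.4% = 21.1788%

21.18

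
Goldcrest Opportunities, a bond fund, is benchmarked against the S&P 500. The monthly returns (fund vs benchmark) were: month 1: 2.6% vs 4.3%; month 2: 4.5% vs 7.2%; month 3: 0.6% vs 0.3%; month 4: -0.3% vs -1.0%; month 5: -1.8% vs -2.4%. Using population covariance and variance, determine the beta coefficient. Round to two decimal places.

0.62

r̄p = 1.1200%,  r̄m = 1.6800%
Cov = Σ(rp − r̄p)(rm − r̄m) / 5 = 7.7944
Var(rm) = Σ(rm − r̄m)² / 5 = 12.6136
β = Cov / Var = 7.7944 / 12.6136 = 0.6179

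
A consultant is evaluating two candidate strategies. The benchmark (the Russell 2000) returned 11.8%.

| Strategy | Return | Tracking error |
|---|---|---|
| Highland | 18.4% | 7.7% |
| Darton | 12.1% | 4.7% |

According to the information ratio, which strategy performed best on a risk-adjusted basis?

Highland: IR = (18.4% − 11.8%) / 7.7% = 0.857
Darton: IR = (12.1% − 11.8%) / 4.7% = 0.064
Highest: Highland (0.857).

Highland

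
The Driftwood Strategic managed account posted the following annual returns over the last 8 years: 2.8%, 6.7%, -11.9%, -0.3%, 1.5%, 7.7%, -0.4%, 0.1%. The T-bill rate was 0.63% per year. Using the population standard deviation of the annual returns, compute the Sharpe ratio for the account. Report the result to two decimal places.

0.03

μ = (2.8 + 6.7 − 11.9 − 0.3 + 1.5 + 7.7 − 0.4 + 0.1) / 8 = 0.7750%
Population std dev = √[251.3350 / 8] = 5.6051%
Sharpe = (μ − rf) / σ = (0.7750 − 0.63) / 5.6051 = 0.1450 / 5.6051 = 0.0259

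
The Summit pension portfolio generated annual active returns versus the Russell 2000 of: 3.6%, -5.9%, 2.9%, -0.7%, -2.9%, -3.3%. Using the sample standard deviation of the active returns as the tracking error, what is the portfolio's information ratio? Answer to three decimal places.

-0.282

μ = (3.6 − 5.9 + 2.9 − 0.7 − 2.9 − 3.3) / 6 = -1.0500%
Sample σ = √[Σ(r − μ)² / 5] = √[69.3550 / 5] = √13.8710 = 3.7244%
IR = μ / tracking error = -1.0500 / 3.7244 = -0.2819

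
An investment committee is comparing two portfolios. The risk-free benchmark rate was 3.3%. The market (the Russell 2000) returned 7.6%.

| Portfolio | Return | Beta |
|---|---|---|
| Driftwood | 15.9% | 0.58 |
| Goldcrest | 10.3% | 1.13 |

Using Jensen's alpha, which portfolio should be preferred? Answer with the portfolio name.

Driftwood: α = 15.9% − [3.3% + 0.58 × (7.6% − 3.3%)] = 10.106
Goldcrest: α = 10.3% − [3.3% + 1.13 × (7.6% − 3.3%)] = 2.141
Highest: Driftwood (10.106).

Driftwood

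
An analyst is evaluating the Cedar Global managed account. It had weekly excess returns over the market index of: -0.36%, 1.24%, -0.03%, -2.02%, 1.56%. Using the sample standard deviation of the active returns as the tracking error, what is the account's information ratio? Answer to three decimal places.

r̄ = (-0.36 + 1.24 − 0.03 − 2.02 + 1.56) / 5 = 0.390 / 5 = 0.0780%
Σ(r − r̄)² = 8.1517; sample σ = √(8.1517/4) = 1.4276%
IR = r̄ / tracking error = 0.0780 / 1.4276 = 0.0546

0.055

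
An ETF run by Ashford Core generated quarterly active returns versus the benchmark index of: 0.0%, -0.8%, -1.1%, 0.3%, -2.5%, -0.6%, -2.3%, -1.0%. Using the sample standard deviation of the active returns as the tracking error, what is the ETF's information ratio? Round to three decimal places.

r̄ = (0 − 0.8 − 1.1 + 0.3 − 2.5 − 0.6 − 2.3 − 1) / 8 = -8.00 / 8 = -1.0000%
Sample σ = √[Σ(r − r̄)² / 7] = √[6.8400 / 7] = √0.9771 = 0.9885%
IR = r̄ / tracking error = -1.0000 / 0.9885 = -1.0116

-1.012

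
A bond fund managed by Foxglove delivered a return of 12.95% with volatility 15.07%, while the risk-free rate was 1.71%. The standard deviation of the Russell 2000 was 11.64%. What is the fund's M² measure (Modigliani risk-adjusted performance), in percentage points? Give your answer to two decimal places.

10.39

Sharpe = (Rp − Rf) / σp = (12.95% − 1.71%) / 15.07% = 0.7459
M² = Rf + Sharpe × σm = 1.71% + 0.7459 × 11.64% = 10.3923%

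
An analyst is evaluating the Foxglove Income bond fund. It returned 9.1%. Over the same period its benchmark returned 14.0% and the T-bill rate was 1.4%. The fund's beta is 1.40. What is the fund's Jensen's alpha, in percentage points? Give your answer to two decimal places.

-9.94

CAPM expected return = Rf + β(Rm − Rf) = 1.4% + 1.40 × (14.0% − 1.4%) = 1.4 + 1.40 × 12.60 = 19.0400%
Jensen's α = Rp − E[R] = 9.1% − 19.0400% = -9.9400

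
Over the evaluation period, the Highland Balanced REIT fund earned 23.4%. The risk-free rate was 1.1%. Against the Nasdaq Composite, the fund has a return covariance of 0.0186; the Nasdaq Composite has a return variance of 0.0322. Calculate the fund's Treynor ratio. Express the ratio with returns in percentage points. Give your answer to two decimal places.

38.61

β = Cov / Var = 0.0186 / 0.0322 = 0.5776
Treynor = (Rp − Rf) / β = (23.4% − 1.1%) / 0.5776 = 22.30 / 0.5776 = 38.6080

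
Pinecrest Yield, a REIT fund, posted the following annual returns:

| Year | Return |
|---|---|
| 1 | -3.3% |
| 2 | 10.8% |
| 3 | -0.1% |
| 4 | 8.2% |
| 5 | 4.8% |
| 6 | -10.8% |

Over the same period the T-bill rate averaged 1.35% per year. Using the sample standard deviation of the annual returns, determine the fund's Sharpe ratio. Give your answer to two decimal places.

Mean return r̄ = 9.60 / 6 = 1.6000%
Σ(r − r̄)² = (-3.3 − 1.6000)² + (10.8 − 1.6000)² + … = 319.1000
σ = √[319.1000 / 5] = 7.9887%
Sharpe = (r̄ − rf) / σ = (1.6000 − 1.35) / 7.9887 = 0.2500 / 7.9887 = 0.0313

0.03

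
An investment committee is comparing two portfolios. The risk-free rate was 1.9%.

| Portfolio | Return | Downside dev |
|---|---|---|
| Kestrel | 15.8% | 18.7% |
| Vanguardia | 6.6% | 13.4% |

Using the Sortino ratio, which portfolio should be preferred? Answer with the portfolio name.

Kestrel: Sortino ratio = (15.8% − 1.9%) / 18.7% = 0.743
Vanguardia: Sortino ratio = (6.6% − 1.9%) / 13.4% = 0.351
Highest: Kestrel (0.743).

Kestrel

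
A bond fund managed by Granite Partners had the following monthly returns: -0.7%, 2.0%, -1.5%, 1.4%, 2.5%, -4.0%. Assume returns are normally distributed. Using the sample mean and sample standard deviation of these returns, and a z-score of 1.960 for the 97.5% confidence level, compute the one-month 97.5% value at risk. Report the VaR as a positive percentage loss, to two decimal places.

4.93

Mean return μ = -0.30 / 6 = -0.0500%
Σ(r − μ)² = 30.9350; sample σ = √(30.9350/5) = 2.4874%
VaR = −(μ − z·σ) = −(-0.0500 − 1.960 × 2.4874) = −(-4.9253) = 4.9253%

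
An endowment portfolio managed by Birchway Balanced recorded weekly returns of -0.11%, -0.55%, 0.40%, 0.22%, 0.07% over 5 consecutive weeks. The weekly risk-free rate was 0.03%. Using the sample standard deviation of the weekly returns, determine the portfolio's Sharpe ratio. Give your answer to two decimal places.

r̄ = (-0.11 − 0.55 + 0.4 + 0.22 + 0.07) / 5 = 0.0060%
Σ(r − r̄)² = 0.5277; sample σ = √(0.5277/4) = 0.3632%
Sharpe = (r̄ − rf) / σ = (0.0060 − 0.03) / 0.3632 = -0.0240 / 0.3632 = -0.0661

-0.07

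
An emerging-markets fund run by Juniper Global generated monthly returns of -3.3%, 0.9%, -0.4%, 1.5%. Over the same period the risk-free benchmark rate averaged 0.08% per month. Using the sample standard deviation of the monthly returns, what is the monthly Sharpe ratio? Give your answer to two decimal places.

μ = (-3.3 + 0.9 − 0.4 + 1.5) / 4 = -0.3250%
Sample σ = √[Σ(r − μ)² / 3] = √[13.6875 / 3] = √4.5625 = 2.1360%
Sharpe = (μ − rf) / σ = (-0.3250 − 0.08) / 2.1360 = -0.4050 / 2.1360 = -0.1896

-0.19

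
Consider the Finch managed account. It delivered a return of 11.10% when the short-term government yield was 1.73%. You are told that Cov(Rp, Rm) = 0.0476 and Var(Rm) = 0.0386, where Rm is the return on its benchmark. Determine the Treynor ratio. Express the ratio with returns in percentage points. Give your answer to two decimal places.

β = Cov / Var = 0.0476 / 0.0386 = 1.2332
Treynor = (Rp − Rf) / β = (11.10% − 1.73%) / 1.2332 = 9.37 / 1.2332 = 7.5981

7.60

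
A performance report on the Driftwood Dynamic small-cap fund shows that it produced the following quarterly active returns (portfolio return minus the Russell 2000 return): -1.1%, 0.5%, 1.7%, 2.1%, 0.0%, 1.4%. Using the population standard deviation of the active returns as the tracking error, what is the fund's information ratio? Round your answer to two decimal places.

0.70

r̄ = (-1.1 + 0.5 + 1.7 + 2.1 + 0 + 1.4) / 6 = 4.60 / 6 = 0.7667%
Σ(r − r̄)² = (-1.1 − 0.7667)² + (0.5 − 0.7667)² + (1.7 − 0.7667)² + … = 7.1933
population σ = √(7.1933 / 6) = √1.1989 = 1.0949%
IR = r̄ / tracking error = 0.7667 / 1.0949 = 0.7002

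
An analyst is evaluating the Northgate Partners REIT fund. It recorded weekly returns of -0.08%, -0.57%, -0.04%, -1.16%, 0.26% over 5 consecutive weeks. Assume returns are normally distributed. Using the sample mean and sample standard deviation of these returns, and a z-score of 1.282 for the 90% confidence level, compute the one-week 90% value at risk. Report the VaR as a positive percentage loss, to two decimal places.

1.03

r̄ = (-0.08 − 0.57 − 0.04 − 1.16 + 0.26) / 5 = -1.590 / 5 = -0.3180%
Sample σ = √[Σ(r − r̄)² / 4] = √[1.2405 / 4] = √0.3101 = 0.5569%
VaR = −(r̄ − z·σ) = −(-0.3180 − 1.282 × 0.5569) = −(-1.0319) = 1.0319%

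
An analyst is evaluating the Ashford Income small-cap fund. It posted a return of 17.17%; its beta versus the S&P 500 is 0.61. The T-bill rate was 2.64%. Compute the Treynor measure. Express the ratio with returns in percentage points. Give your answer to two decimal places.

Treynor = (Rp − Rf) / β = (17.17% − 2.64%) / 0.61 = 14.53 / 0.61 = 23.8197

23.82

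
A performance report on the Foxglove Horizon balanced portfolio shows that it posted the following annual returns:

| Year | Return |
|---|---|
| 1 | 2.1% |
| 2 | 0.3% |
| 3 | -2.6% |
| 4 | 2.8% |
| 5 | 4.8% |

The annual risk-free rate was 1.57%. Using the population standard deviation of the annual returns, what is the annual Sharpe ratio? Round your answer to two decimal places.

r̄ = (2.1 + 0.3 − 2.6 + 2.8 + 4.8) / 5 = 1.4800%
Σ(r − r̄)² = (2.1 − 1.4800)² + (0.3 − 1.4800)² + … = 31.1880
population σ = √(31.1880 / 5) = √6.2376 = 2.4975%
Sharpe = (r̄ − rf) / σ = (1.4800 − 1.57) / 2.4975 = -0.0900 / 2.4975 = -0.0360

-0.04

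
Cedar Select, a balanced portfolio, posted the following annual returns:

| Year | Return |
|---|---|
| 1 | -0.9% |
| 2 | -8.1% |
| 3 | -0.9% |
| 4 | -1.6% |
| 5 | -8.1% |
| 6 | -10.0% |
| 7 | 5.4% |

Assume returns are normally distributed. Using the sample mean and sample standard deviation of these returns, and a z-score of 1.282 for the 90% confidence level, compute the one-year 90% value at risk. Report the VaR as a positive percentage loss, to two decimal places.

Mean return μ = -24.20 / 7 = -3.4571%
Σ(r − μ)² = 180.8971; sample σ = √(180.8971/6) = 5.4909%
VaR = −(μ − z·σ) = −(-3.4571 − 1.282 × 5.4909) = −(-10.4964) = 10.4964%

10.50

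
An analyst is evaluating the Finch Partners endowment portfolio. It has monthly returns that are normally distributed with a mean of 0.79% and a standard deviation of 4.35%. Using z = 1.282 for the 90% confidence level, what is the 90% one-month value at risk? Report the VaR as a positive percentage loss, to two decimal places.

4.79

VaR (as % loss) = −(μ − z·σ) = −(0.79% − 1.282 × 4.35%) = −(-4.7867%) = 4.7867%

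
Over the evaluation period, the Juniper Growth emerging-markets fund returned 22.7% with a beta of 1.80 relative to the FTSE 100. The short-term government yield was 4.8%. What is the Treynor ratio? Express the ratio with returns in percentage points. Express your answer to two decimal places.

9.94

Treynor = (Rp − Rf) / β = (22.7% − 4.8%) / 1.80 = 17.90 / 1.80 = 9.9444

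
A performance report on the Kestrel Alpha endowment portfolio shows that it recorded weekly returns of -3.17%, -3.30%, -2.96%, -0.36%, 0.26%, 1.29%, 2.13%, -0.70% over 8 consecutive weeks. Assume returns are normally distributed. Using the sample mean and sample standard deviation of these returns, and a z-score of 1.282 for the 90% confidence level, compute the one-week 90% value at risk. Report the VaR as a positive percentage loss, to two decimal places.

r̄ = (-3.17 − 3.3 − 2.96 − 0.36 + 0.26 + 1.29 + 2.13 − 0.7) / 8 = -0.8513%
Σ(r − r̄)² = (-3.17 − (-0.8513))² + (-3.3 − (-0.8513))² + (-2.96 − (-0.8513))² + … = 30.7917
sample σ = √(30.7917 / 7) = √4.3988 = 2.0973%
VaR = −(r̄ − z·σ) = −(-0.8513 − 1.282 × 2.0973) = −(-3.5400) = 3.5400%

3.54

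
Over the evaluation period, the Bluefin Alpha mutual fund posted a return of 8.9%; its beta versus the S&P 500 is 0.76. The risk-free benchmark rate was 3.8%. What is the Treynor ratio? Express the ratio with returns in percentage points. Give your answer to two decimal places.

Treynor = (Rp − Rf) / β = (8.9% − 3.8%) / 0.76 = 5.10 / 0.76 = 6.7105

6.71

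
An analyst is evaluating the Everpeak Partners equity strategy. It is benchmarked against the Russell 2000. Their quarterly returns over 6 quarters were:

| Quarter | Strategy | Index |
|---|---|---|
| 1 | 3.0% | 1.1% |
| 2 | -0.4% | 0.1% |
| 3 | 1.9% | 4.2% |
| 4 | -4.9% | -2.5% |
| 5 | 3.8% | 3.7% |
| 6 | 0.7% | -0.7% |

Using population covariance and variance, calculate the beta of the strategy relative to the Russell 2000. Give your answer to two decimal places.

r̄p = 0.6833%,  r̄m = 0.9833%
Cov = Σ(rp − r̄p)(rm − r̄m) / 6 = 5.5047
Var(rm) = Σ(rm − r̄m)² / 6 = 5.5814
β = Cov / Var = 5.5047 / 5.5814 = 0.9863

0.99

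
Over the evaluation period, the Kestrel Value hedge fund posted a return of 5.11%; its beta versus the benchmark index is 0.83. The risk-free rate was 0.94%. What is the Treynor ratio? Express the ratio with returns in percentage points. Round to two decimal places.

Treynor = (Rp − Rf) / β = (5.11% − 0.94%) / 0.83 = 4.17 / 0.83 = 5.0241

5.02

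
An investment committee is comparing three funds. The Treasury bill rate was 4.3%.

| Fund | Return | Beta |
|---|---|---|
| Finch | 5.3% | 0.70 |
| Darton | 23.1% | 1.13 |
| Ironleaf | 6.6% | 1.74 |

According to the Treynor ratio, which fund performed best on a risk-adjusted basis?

Finch: Treynor = (5.3% − 4.3%) / 0.70 = 1.429
Darton: Treynor = (23.1% − 4.3%) / 1.13 = 16.637
Ironleaf: Treynor = (6.6% − 4.3%) / 1.74 = 1.322
Highest: Darton (16.637).

Darton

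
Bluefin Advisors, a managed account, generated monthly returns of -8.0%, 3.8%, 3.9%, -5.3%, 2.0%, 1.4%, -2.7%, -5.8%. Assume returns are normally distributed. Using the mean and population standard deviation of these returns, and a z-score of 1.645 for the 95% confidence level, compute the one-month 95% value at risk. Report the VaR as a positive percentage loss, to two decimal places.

8.56

Mean return r̄ = -10.70 / 8 = -1.3375%
Σ(r − r̄)² = 154.3188; population σ = √(154.3188/8) = 4.3920%
VaR = −(r̄ − z·σ) = −(-1.3375 − 1.645 × 4.3920) = −(-8.5623) = 8.5623%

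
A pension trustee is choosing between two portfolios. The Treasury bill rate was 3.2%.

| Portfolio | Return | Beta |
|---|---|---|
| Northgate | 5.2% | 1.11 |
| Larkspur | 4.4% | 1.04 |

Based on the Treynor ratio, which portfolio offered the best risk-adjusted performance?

Northgate: Treynor = (5.2% − 3.2%) / 1.11 = 1.802
Larkspur: Treynor = (4.4% − 3.2%) / 1.04 = 1.154
Highest: Northgate (1.802).

Northgate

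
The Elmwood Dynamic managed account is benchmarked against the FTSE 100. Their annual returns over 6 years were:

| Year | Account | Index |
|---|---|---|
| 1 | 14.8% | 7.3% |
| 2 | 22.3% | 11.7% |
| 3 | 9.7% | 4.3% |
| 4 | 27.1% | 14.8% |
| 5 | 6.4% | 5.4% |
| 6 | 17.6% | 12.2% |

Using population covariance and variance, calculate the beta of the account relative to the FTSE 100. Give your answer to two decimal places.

r̄p = 16.3167%,  r̄m = 9.2833%
Cov = Σ(rp − r̄p)(rm − r̄m) / 6 = 25.3636
Var(rm) = Σ(rm − r̄m)² / 6 = 14.7714
β = Cov / Var = 25.3636 / 14.7714 = 1.7171

1.72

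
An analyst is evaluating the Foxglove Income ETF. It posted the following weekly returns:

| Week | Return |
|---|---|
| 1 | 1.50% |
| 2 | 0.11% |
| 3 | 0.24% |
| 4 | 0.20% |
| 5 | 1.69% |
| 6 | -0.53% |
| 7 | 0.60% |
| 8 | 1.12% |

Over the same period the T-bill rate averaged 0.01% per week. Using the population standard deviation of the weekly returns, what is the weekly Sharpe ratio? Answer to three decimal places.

Mean return μ = 4.930 / 8 = 0.6163%
Σ(r − μ)² = (1.5 − 0.6163)² + (0.11 − 0.6163)² + (0.24 − 0.6163)² + … = 4.0730
σ = √[4.0730 / 8] = 0.7135%
Sharpe = (μ − rf) / σ = (0.6163 − 0.01) / 0.7135 = 0.6063 / 0.7135 = 0.8498

0.850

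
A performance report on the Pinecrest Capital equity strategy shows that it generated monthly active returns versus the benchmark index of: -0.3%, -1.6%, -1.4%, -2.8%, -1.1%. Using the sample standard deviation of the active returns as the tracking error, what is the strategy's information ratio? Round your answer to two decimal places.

μ = (-0.3 − 1.6 − 1.4 − 2.8 − 1.1) / 5 = -1.4400%
Σ(r − μ)² = (-0.3 − (-1.4400))² + (-1.6 − (-1.4400))² + … = 3.2920
sample σ = √(3.2920 / 4) = √0.8230 = 0.9072%
IR = μ / tracking error = -1.4400 / 0.9072 = -1.5873

-1.59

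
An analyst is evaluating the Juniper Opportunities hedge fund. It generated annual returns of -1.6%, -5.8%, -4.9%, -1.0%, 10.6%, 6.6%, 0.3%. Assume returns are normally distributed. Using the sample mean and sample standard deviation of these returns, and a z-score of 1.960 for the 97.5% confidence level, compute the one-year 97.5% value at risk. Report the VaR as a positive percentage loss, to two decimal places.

11.12

r̄ = (-1.6 − 5.8 − 4.9 − 1 + 10.6 + 6.6 + 0.3) / 7 = 0.6000%
Sample std dev = √[214.7000 / 6] = 5.9819%
VaR = −(r̄ − z·σ) = −(0.6000 − 1.960 × 5.9819) = −(-11.1245) = 11.1245%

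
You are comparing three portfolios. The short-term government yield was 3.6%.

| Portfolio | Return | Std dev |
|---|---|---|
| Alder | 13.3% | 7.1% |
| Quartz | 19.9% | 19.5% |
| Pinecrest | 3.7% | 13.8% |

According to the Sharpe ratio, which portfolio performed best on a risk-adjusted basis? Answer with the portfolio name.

Alder

Alder: Sharpe ratio = (13.3% − 3.6%) / 7.1% = 1.366
Quartz: Sharpe ratio = (19.9% − 3.6%) / 19.5% = 0.836
Pinecrest: Sharpe ratio = (3.7% − 3.6%) / 13.8% = 0.007
Highest: Alder (1.366).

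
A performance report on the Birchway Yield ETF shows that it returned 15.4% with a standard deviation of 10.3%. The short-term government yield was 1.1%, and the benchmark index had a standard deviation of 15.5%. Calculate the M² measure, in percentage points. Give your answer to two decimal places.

22.62

Sharpe = (Rp − Rf) / σp = (15.4% − 1.1%) / 10.3% = 1.3883
M² = Rf + Sharpe × σm = 1.1% + 1.3883 × 15.5% = 22.6187%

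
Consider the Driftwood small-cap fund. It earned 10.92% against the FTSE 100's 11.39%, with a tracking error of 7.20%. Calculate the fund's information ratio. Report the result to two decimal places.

-0.07

IR = (Rp − Rb) / TE = (10.92% − 11.39%) / 7.20% = -0.47% / 7.20% = -0.0653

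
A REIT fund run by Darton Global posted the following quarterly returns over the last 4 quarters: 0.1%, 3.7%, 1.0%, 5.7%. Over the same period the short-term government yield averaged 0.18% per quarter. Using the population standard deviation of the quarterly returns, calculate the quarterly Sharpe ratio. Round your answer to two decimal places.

1.10

μ = (0.1 + 3.7 + 1 + 5.7) / 4 = 2.6250%
Σ(r − μ)² = (0.1 − 2.6250)² + (3.7 − 2.6250)² + … = 19.6275
population σ = √(19.6275 / 4) = √4.9069 = 2.2152%
Sharpe = (μ − rf) / σ = (2.6250 − 0.18) / 2.2152 = 2.4450 / 2.2152 = 1.1037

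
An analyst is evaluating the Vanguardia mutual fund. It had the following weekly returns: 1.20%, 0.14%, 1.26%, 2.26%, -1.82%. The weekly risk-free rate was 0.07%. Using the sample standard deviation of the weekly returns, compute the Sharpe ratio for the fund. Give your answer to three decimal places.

0.347

μ = (1.2 + 0.14 + 1.26 + 2.26 − 1.82) / 5 = 3.040 / 5 = 0.6080%
Sample std dev = √[9.6189 / 4] = 1.5507%
Sharpe = (μ − rf) / σ = (0.6080 − 0.07) / 1.5507 = 0.5380 / 1.5507 = 0.3469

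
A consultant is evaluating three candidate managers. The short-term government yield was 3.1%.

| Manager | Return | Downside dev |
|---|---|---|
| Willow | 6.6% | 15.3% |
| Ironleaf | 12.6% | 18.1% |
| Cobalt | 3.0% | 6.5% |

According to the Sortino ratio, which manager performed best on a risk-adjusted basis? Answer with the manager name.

Ironleaf

Willow: Sortino ratio = (6.6% − 3.1%) / 15.3% = 0.229
Ironleaf: Sortino ratio = (12.6% − 3.1%) / 18.1% = 0.525
Cobalt: Sortino ratio = (3.0% − 3.1%) / 6.5% = -0.015
Highest: Ironleaf (0.525).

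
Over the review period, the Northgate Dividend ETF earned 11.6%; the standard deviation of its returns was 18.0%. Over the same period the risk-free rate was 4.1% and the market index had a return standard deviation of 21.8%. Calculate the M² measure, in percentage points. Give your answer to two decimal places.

Sharpe = (Rp − Rf) / σp = (11.6% − 4.1%) / 18.0% = 0.4167
M² = Rf + Sharpe × σm = 4.1% + 0.4167 × 21.8% = 13.1841%

13.18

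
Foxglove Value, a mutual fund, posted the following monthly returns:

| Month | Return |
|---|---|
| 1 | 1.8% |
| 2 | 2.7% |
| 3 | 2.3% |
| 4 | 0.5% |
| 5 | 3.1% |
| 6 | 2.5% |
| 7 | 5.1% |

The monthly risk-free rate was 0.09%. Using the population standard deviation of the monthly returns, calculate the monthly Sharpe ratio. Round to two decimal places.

Mean return r̄ = 18.00 / 7 = 2.5714%
Σ(r − r̄)² = (1.8 − 2.5714)² + (2.7 − 2.5714)² + … = 11.6543
population σ = √(11.6543 / 7) = √1.6649 = 1.2903%
Sharpe = (r̄ − rf) / σ = (2.5714 − 0.09) / 1.2903 = 2.4814 / 1.2903 = 1.9231

1.92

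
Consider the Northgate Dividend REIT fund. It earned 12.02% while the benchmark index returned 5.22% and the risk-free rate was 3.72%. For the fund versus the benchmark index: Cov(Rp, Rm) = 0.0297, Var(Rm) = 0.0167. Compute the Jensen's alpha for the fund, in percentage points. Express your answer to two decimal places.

5.63

β = Cov / Var = 0.0297 / 0.0167 = 1.7784
E[R] = Rf + β(Rm − Rf) = 3.72% + 1.7784 × (5.22% − 3.72%) = 6.3876%
α = Rp − E[R] = 12.02% − 6.3876% = 5.6324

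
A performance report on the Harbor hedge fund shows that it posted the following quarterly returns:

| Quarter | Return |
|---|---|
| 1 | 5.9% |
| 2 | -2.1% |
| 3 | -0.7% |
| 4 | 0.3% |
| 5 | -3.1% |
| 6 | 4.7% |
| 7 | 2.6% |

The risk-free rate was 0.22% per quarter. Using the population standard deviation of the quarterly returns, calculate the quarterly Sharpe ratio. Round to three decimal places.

Mean return r̄ = 7.60 / 7 = 1.0857%
Σ(r − r̄)² = (5.9 − 1.0857)² + (-2.1 − 1.0857)² + … = 70.0086
σ = √[70.0086 / 7] = 3.1625%
Sharpe = (r̄ − rf) / σ = (1.0857 − 0.22) / 3.1625 = 0.8657 / 3.1625 = 0.2737

0.274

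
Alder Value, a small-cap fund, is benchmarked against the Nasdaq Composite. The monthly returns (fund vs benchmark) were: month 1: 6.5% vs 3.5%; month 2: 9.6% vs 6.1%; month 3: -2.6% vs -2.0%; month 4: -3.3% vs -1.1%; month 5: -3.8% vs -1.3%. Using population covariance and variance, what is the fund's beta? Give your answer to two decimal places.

1.74

r̄p = 1.2800%,  r̄m = 1.0400%
Cov = Σ(rp − r̄p)(rm − r̄m) / 5 = 17.6848
Var(rm) = Σ(rm − r̄m)² / 5 = 10.1904
β = Cov / Var = 17.6848 / 10.1904 = 1.7354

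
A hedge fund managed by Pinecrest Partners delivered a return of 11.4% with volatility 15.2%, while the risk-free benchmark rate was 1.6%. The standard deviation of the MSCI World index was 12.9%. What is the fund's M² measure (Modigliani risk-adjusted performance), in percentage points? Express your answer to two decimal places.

Sharpe = (Rp − Rf) / σp = (11.4% − 1.6%) / 15.2% = 0.6447
M² = Rf + Sharpe × σm = 1.6% + 0.6447 × 12.9% = 9.9166%

9.92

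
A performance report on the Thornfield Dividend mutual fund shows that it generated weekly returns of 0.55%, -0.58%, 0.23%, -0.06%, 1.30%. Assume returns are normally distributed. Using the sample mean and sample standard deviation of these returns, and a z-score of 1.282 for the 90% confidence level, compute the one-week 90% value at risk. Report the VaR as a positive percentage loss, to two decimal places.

0.61

μ = (0.55 − 0.58 + 0.23 − 0.06 + 1.3) / 5 = 1.440 / 5 = 0.2880%
Σ(r − μ)² = 1.9707; sample σ = √(1.9707/4) = 0.7019%
VaR = −(μ − z·σ) = −(0.2880 − 1.282 × 0.7019) = −(-0.6118) = 0.6118%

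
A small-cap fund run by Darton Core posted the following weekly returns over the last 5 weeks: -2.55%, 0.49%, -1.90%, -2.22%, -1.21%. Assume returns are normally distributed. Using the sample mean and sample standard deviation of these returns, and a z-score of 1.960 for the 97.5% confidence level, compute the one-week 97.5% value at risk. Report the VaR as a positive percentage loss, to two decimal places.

μ = (-2.55 + 0.49 − 1.9 − 2.22 − 1.21) / 5 = -7.390 / 5 = -1.4780%
Σ(r − μ)² = (-2.55 − (-1.4780))² + (0.49 − (-1.4780))² + (-1.9 − (-1.4780))² + … = 5.8227
σ = √[5.8227 / 4] = 1.2065%
VaR = −(μ − z·σ) = −(-1.4780 − 1.960 × 1.2065) = −(-3.8427) = 3.8427%

3.84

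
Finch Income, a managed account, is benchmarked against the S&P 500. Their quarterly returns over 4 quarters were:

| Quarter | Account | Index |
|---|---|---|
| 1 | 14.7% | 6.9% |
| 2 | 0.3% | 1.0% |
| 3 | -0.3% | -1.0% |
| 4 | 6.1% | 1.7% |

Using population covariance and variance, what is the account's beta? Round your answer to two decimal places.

r̄p = 5.2000%,  r̄m = 2.1500%
Cov = Σ(rp − r̄p)(rm − r̄m) / 4 = 16.9200
Var(rm) = Σ(rm − r̄m)² / 4 = 8.5025
β = Cov / Var = 16.9200 / 8.5025 = 1.9900

1.99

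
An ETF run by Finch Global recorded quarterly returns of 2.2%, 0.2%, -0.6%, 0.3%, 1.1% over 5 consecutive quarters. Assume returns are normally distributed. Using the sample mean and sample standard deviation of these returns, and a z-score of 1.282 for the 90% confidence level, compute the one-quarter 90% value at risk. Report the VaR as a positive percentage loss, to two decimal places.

r̄ = (2.2 + 0.2 − 0.6 + 0.3 + 1.1) / 5 = 0.6400%
Σ(r − r̄)² = 4.4920; sample σ = √(4.4920/4) = 1.0597%
VaR = −(r̄ − z·σ) = −(0.6400 − 1.282 × 1.0597) = −(-0.7185) = 0.7185%

0.72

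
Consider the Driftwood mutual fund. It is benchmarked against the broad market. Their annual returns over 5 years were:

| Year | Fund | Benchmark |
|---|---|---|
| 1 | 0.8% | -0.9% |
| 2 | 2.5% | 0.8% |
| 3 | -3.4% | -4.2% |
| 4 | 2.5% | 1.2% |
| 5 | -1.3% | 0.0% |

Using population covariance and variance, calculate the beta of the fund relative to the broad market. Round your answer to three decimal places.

1.034

r̄p = 0.2200%,  r̄m = -0.6200%
Cov = Σ(rp − r̄p)(rm − r̄m) / 5 = 3.8484
Var(rm) = Σ(rm − r̄m)² / 5 = 3.7216
β = Cov / Var = 3.8484 / 3.7216 = 1.0341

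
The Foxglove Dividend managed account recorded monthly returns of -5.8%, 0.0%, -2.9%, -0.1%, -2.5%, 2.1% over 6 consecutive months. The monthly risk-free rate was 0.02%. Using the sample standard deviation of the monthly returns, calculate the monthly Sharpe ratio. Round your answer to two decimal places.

-0.56

r̄ = (-5.8 + 0 − 2.9 − 0.1 − 2.5 + 2.1) / 6 = -9.20 / 6 = -1.5333%
Σ(r − r̄)² = (-5.8 − (-1.5333))² + (0 − (-1.5333))² + (-2.9 − (-1.5333))² + … = 38.6133
σ = √[38.6133 / 5] = 2.7790%
Sharpe = (r̄ − rf) / σ = (-1.5333 − 0.02) / 2.7790 = -1.5533 / 2.7790 = -0.5589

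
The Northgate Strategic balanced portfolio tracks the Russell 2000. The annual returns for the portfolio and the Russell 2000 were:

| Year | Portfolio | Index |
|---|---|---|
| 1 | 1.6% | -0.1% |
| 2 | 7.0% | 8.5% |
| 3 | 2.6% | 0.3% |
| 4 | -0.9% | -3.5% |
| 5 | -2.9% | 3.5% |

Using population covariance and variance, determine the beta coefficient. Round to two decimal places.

0.49

r̄p = 1.4800%,  r̄m = 1.7400%
Cov = Σ(rp − r̄p)(rm − r̄m) / 5 = 8.0488
Var(rm) = Σ(rm − r̄m)² / 5 = 16.3424
β = Cov / Var = 8.0488 / 16.3424 = 0.4925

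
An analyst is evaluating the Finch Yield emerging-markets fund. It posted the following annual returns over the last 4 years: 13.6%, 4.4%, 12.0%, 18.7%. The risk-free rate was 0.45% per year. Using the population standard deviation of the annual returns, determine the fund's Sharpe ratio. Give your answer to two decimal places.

2.29

r̄ = (13.6 + 4.4 + 12 + 18.7) / 4 = 48.70 / 4 = 12.1750%
Σ(r − r̄)² = 105.0875; population σ = √(105.0875/4) = 5.1256%
Sharpe = (r̄ − rf) / σ = (12.1750 − 0.45) / 5.1256 = 11.7250 / 5.1256 = 2.2875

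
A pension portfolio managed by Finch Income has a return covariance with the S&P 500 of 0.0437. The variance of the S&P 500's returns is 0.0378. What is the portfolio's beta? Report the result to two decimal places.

β = Cov(Rp, Rm) / Var(Rm) = 0.0437 / 0.0378 = 1.1561

1.16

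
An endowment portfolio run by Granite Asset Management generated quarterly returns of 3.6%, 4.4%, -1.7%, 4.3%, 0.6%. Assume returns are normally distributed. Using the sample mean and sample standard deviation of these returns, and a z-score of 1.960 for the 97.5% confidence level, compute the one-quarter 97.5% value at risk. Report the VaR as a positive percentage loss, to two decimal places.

3.03

μ = (3.6 + 4.4 − 1.7 + 4.3 + 0.6) / 5 = 2.2400%
Sample σ = √[Σ(r − μ)² / 4] = √[28.9720 / 4] = √7.2430 = 2.6913%
VaR = −(μ − z·σ) = −(2.2400 − 1.960 × 2.6913) = −(-3.0349) = 3.0349%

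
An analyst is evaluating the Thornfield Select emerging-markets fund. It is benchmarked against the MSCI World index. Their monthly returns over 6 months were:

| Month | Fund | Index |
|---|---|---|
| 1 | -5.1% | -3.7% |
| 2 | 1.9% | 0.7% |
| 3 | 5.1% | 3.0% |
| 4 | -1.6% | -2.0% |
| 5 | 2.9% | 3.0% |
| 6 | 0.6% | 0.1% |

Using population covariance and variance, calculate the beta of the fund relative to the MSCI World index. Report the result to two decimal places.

r̄p = 0.6333%,  r̄m = 0.1833%
Cov = Σ(rp − r̄p)(rm − r̄m) / 6 = 7.7939
Var(rm) = Σ(rm − r̄m)² / 6 = 5.9981
β = Cov / Var = 7.7939 / 5.9981 = 1.2994

1.30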